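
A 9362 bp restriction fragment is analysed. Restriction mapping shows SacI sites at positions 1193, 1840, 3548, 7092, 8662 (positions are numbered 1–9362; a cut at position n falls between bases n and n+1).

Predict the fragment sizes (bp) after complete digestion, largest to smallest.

3544, 1708, 1570, 1193, 700, 647 bp

Linear molecule, 5 cuts → 6 fragments:
  1193 − 0 = 1193 bp
  1840 − 1193 = 647 bp
  3548 − 1840 = 1708 bp
  7092 − 3548 = 3544 bp
  8662 − 7092 = 1570 bp
  9362 − 8662 = 700 bp
Sorted largest to smallest: 3544, 1708, 1570, 1193, 700, 647 bp.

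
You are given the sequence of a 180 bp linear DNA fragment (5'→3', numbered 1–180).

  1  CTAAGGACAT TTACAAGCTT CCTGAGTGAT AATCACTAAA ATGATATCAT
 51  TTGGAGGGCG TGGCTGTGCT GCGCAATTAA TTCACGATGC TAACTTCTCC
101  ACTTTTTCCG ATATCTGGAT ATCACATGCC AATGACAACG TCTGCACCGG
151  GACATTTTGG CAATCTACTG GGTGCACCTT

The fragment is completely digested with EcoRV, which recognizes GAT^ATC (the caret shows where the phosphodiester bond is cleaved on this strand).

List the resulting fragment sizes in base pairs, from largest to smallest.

EcoRV sites (GATATC) start at positions 43, 110, 118.
EcoRV cuts after base 3 of each site, so after positions 45, 112, 120.
Linear molecule, 3 cuts → 4 fragments:
  1–45 → 45 bp
  46–112 → 67 bp
  113–120 → 8 bp
  121–180 → 60 bp
Sorted largest to smallest: 67, 60, 45, 8 bp.

67, 60, 45, 8 bp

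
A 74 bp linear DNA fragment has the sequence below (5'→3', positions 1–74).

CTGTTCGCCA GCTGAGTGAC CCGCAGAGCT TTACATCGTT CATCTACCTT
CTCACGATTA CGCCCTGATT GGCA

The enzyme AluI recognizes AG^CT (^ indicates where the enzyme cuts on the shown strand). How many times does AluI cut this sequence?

AGCT occurs starting at positions 10, 27.
AluI cuts at 2 sites.

2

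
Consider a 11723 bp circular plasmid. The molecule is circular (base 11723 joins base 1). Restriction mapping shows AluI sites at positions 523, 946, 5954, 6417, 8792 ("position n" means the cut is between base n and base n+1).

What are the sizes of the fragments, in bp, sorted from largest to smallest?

Circular molecule, 5 cuts → 5 fragments:
  946 − 523 = 423 bp
  5954 − 946 = 5008 bp
  6417 − 5954 = 463 bp
  8792 − 6417 = 2375 bp
  wrap: 11723 − 8792 + 523 = 3454 bp
Sorted largest to smallest: 5008, 3454, 2375, 463, 423 bp.

5008, 3454, 2375, 463, 423 bp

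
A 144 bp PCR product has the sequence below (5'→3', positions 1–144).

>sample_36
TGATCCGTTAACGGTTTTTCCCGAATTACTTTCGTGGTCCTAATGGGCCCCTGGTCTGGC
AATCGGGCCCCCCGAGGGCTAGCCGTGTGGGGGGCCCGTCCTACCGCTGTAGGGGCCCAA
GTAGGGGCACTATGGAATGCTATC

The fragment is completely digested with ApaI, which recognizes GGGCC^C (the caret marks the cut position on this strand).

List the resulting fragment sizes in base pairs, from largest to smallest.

ApaI sites (GGGCCC) start at positions 45, 65, 92, 113.
ApaI cuts after base 5 of each site (before the last base), so after positions 49, 69, 96, 117.
Linear molecule, 4 cuts → 5 fragments:
  1–49 → 49 bp
  50–69 → 20 bp
  70–96 → 27 bp
  97–117 → 21 bp
  118–144 → 27 bp
Sorted largest to smallest: 49, 27, 27, 21, 20 bp.

49, 27, 27, 21, 20 bp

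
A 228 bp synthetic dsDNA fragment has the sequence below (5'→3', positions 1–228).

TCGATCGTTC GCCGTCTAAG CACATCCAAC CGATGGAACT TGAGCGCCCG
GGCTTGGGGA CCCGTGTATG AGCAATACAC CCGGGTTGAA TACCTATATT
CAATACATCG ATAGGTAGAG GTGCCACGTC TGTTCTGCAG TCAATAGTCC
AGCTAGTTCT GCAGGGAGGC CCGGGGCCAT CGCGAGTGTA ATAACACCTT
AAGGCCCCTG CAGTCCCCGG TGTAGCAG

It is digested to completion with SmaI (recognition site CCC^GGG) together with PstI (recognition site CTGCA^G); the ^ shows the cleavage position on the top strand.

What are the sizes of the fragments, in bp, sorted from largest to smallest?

SmaI sites (CCCGGG) start at positions 47, 80, 170.
SmaI cuts after base 3 of each site, so after positions 49, 82, 172.
PstI sites (CTGCAG) start at positions 135, 159, 208.
PstI cuts after base 5 of each site (before the last base), so after positions 139, 163, 212.
Combined cut positions: 49, 82, 139, 163, 172, 212.
Linear molecule, 6 cuts → 7 fragments:
  1–49 → 49 bp
  50–82 → 33 bp
  83–139 → 57 bp
  140–163 → 24 bp
  164–172 → 9 bp
  173–212 → 40 bp
  213–228 → 16 bp
Sorted largest to smallest: 57, 49, 40, 33, 24, 16, 9 bp.

57, 49, 40, 33, 24, 16, 9 bp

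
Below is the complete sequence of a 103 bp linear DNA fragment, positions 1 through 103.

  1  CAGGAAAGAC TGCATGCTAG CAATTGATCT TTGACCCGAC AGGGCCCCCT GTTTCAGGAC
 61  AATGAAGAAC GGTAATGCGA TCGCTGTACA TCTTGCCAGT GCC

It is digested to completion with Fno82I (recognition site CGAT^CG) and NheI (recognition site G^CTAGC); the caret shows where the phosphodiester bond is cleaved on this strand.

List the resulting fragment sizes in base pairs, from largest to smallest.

The Fno82I site (CGATCG) starts at position 78.
Fno82I cuts after base 4 of each site, so after position 81.
The NheI site (GCTAGC) starts at position 16.
NheI cuts after the first base of each site, so after position 16.
Combined cut positions: 16, 81.
Linear molecule, 2 cuts → 3 fragments:
  1–16 → 16 bp
  17–81 → 65 bp
  82–103 → 22 bp
Sorted largest to smallest: 65, 22, 16 bp.

65, 22, 16 bp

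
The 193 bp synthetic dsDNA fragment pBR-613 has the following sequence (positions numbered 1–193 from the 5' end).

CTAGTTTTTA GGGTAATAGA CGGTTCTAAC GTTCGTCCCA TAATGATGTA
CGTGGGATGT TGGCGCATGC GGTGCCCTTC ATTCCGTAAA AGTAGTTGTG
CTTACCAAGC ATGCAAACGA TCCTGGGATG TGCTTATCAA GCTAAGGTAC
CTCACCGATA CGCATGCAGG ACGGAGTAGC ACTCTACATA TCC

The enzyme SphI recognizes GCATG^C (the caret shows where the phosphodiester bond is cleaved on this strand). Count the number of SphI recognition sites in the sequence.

3

GCATGC occurs starting at positions 65, 109, 162.
SphI cuts at 3 sites.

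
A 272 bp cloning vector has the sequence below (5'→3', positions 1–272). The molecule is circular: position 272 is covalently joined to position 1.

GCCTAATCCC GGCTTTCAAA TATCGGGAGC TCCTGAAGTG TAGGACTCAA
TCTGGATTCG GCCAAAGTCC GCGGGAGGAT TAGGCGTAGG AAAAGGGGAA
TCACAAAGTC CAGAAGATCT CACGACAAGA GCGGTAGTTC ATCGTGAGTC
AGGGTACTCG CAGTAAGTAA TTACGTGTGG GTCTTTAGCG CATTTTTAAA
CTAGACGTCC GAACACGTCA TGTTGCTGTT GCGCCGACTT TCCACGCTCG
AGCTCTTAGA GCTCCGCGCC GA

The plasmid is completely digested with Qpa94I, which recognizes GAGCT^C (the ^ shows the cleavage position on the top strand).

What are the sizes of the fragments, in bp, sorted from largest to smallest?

223, 40, 9 bp

Qpa94I sites (GAGCTC) start at positions 27, 250, 259.
Qpa94I cuts after base 5 of each site (before the last base), so after positions 31, 254, 263.
Circular molecule, 3 cuts → 3 fragments:
  32–254 → 223 bp
  255–263 → 9 bp
  264–272 then 1–31 → 9 + 31 = 40 bp
Sorted largest to smallest: 223, 40, 9 bp.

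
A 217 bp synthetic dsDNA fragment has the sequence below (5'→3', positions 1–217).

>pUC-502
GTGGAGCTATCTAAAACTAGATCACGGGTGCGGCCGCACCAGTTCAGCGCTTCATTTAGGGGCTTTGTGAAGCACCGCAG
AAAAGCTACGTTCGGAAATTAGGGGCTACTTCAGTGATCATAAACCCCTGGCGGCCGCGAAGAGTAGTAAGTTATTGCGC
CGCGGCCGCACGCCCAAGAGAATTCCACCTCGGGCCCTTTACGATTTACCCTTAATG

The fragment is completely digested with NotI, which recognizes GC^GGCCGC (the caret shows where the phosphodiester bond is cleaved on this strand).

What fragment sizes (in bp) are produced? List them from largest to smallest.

101, 54, 31, 31 bp

NotI sites (GCGGCCGC) start at positions 30, 131, 162.
NotI cuts after base 2 of each site, so after positions 31, 132, 163.
Linear molecule, 3 cuts → 4 fragments:
  1–31 → 31 bp
  32–132 → 101 bp
  133–163 → 31 bp
  164–217 → 54 bp
Sorted largest to smallest: 101, 54, 31, 31 bp.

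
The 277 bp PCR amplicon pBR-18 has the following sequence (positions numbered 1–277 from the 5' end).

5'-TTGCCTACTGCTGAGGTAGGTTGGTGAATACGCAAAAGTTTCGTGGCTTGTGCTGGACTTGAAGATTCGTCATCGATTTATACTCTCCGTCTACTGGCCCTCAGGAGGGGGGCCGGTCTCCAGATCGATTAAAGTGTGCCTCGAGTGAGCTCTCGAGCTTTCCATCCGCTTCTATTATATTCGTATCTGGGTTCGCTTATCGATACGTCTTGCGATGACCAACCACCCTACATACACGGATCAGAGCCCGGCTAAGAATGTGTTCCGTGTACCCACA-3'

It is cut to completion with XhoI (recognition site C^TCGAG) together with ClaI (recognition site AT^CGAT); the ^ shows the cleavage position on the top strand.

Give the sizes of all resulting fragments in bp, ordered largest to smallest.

XhoI sites (CTCGAG) start at positions 140, 152.
XhoI cuts after the first base of each site, so after positions 140, 152.
ClaI sites (ATCGAT) start at positions 72, 124, 199.
ClaI cuts after base 2 of each site, so after positions 73, 125, 200.
Combined cut positions: 73, 125, 140, 152, 200.
Linear molecule, 5 cuts → 6 fragments:
  1–73 → 73 bp
  74–125 → 52 bp
  126–140 → 15 bp
  141–152 → 12 bp
  153–200 → 48 bp
  201–277 → 77 bp
Sorted largest to smallest: 77, 73, 52, 48, 15, 12 bp.

77, 73, 52, 48, 15, 12 bp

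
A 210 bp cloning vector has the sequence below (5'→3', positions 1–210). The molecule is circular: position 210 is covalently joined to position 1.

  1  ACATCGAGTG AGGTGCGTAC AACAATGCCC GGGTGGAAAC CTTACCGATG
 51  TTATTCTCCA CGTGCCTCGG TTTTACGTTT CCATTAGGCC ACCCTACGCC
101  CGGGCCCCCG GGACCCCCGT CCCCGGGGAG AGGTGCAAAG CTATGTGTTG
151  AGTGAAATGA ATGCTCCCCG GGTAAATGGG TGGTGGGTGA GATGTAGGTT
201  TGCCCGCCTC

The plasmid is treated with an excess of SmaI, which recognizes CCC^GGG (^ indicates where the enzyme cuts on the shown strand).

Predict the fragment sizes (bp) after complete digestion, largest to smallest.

71, 71, 45, 15, 8 bp

SmaI sites (CCCGGG) start at positions 28, 99, 107, 122, 167.
SmaI cuts after base 3 of each site, so after positions 30, 101, 109, 124, 169.
Circular molecule, 5 cuts → 5 fragments:
  31–101 → 71 bp
  102–109 → 8 bp
  110–124 → 15 bp
  125–169 → 45 bp
  170–210 then 1–30 → 41 + 30 = 71 bp
Sorted largest to smallest: 71, 71, 45, 15, 8 bp.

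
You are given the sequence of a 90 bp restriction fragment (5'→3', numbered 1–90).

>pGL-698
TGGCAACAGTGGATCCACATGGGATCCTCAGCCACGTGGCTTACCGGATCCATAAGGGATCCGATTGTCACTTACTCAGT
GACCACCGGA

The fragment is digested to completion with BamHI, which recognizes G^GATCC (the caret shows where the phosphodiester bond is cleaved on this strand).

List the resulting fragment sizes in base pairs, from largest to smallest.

33, 24, 11, 11, 11 bp

BamHI sites (GGATCC) start at positions 11, 22, 46, 57.
BamHI cuts after the first base of each site, so after positions 11, 22, 46, 57.
Linear molecule, 4 cuts → 5 fragments:
  1–11 → 11 bp
  12–22 → 11 bp
  23–46 → 24 bp
  47–57 → 11 bp
  58–90 → 33 bp
Sorted largest to smallest: 33, 24, 11, 11, 11 bp.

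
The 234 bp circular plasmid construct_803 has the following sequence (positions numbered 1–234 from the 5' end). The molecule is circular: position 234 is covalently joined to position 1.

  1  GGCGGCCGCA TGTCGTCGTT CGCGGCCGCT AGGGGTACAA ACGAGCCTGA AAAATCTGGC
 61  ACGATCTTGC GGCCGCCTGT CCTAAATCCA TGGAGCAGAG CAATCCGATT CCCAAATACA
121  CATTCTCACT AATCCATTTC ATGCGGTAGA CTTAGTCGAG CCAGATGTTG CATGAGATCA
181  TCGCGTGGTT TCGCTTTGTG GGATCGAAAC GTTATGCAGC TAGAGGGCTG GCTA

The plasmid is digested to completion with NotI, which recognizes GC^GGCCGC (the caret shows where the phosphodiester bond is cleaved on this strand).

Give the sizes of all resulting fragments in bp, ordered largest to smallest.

167, 47, 20 bp

NotI sites (GCGGCCGC) start at positions 2, 22, 69.
NotI cuts after base 2 of each site, so after positions 3, 23, 70.
Circular molecule, 3 cuts → 3 fragments:
  4–23 → 20 bp
  24–70 → 47 bp
  71–234 then 1–3 → 164 + 3 = 167 bp
Sorted largest to smallest: 167, 47, 20 bp.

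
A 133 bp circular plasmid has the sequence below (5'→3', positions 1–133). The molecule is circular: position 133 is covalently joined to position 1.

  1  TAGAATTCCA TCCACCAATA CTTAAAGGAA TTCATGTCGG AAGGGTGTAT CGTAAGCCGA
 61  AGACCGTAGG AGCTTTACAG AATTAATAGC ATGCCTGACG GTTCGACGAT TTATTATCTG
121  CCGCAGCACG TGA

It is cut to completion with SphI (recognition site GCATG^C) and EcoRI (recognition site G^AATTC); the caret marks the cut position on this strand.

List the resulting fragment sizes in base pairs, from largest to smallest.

65, 43, 25 bp

The SphI site (GCATGC) starts at position 89.
SphI cuts after base 5 of each site (before the last base), so after position 93.
EcoRI sites (GAATTC) start at positions 3, 28.
EcoRI cuts after the first base of each site, so after positions 3, 28.
Combined cut positions: 3, 28, 93.
Circular molecule, 3 cuts → 3 fragments:
  4–28 → 25 bp
  29–93 → 65 bp
  94–133 then 1–3 → 40 + 3 = 43 bp
Sorted largest to smallest: 65, 43, 25 bp.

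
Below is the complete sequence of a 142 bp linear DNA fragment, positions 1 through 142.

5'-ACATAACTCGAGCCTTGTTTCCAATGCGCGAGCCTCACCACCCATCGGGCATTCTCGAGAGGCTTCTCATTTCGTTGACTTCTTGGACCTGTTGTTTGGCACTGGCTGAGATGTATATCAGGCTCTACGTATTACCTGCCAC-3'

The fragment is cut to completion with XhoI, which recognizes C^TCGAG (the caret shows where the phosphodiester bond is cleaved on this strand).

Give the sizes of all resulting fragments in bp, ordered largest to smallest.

XhoI sites (CTCGAG) start at positions 7, 54.
XhoI cuts after the first base of each site, so after positions 7, 54.
Linear molecule, 2 cuts → 3 fragments:
  1–7 → 7 bp
  8–54 → 47 bp
  55–142 → 88 bp
Sorted largest to smallest: 88, 47, 7 bp.

88, 47, 7 bp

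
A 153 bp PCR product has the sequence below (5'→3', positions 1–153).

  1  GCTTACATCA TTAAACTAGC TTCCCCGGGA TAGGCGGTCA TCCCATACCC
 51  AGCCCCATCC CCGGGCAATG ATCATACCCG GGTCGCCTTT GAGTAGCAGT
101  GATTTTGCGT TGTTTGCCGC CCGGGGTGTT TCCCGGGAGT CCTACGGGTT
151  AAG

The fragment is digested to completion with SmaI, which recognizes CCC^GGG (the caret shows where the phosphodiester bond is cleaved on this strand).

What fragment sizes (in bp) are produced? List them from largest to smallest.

SmaI sites (CCCGGG) start at positions 24, 60, 77, 120, 132.
SmaI cuts after base 3 of each site, so after positions 26, 62, 79, 122, 134.
Linear molecule, 5 cuts → 6 fragments:
  1–26 → 26 bp
  27–62 → 36 bp
  63–79 → 17 bp
  80–122 → 43 bp
  123–134 → 12 bp
  135–153 → 19 bp
Sorted largest to smallest: 43, 36, 26, 19, 17, 12 bp.

43, 36, 26, 19, 17, 12 bp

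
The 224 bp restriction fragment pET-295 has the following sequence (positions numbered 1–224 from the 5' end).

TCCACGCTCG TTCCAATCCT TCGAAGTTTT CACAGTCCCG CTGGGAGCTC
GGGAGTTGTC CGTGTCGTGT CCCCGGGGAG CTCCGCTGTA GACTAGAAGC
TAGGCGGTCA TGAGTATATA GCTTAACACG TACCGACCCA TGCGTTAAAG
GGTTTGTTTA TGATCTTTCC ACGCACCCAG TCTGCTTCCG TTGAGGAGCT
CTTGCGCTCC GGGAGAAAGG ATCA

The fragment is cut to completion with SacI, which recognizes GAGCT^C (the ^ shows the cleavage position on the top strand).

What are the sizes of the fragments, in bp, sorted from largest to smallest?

118, 49, 33, 24 bp

SacI sites (GAGCTC) start at positions 45, 78, 196.
SacI cuts after base 5 of each site (before the last base), so after positions 49, 82, 200.
Linear molecule, 3 cuts → 4 fragments:
  1–49 → 49 bp
  50–82 → 33 bp
  83–200 → 118 bp
  201–224 → 24 bp
Sorted largest to smallest: 118, 49, 33, 24 bp.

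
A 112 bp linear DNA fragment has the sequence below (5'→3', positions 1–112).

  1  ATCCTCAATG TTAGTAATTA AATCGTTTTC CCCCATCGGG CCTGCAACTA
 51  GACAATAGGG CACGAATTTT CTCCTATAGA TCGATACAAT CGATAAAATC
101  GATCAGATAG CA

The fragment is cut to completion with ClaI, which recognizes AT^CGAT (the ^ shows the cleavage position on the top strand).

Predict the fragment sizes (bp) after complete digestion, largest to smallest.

81, 13, 9, 9 bp

ClaI sites (ATCGAT) start at positions 80, 89, 98.
ClaI cuts after base 2 of each site, so after positions 81, 90, 99.
Linear molecule, 3 cuts → 4 fragments:
  1–81 → 81 bp
  82–90 → 9 bp
  91–99 → 9 bp
  100–112 → 13 bp
Sorted largest to smallest: 81, 13, 9, 9 bp.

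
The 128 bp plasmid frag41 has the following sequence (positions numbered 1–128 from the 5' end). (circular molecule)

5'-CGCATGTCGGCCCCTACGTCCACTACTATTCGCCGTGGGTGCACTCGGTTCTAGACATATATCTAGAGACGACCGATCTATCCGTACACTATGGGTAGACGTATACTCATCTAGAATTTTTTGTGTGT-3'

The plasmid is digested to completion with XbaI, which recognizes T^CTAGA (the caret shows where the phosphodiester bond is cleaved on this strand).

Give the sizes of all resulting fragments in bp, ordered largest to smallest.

XbaI sites (TCTAGA) start at positions 50, 62, 110.
XbaI cuts after the first base of each site, so after positions 50, 62, 110.
Circular molecule, 3 cuts → 3 fragments:
  51–62 → 12 bp
  63–110 → 48 bp
  111–128 then 1–50 → 18 + 50 = 68 bp
Sorted largest to smallest: 68, 48, 12 bp.

68, 48, 12 bp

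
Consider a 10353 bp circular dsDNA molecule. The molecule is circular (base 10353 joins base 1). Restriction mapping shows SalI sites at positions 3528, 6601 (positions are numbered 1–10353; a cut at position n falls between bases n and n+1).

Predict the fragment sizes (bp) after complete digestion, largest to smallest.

7280, 3073 bp

Circular molecule, 2 cuts → 2 fragments:
  6601 − 3528 = 3073 bp
  wrap: 10353 − 6601 + 3528 = 7280 bp
Sorted largest to smallest: 7280, 3073 bp.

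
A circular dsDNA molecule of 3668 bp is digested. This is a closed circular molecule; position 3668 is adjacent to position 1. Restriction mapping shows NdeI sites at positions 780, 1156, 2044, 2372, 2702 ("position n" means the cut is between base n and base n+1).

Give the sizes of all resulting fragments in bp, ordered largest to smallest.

Circular molecule, 5 cuts → 5 fragments:
  1156 − 780 = 376 bp
  2044 − 1156 = 888 bp
  2372 − 2044 = 328 bp
  2702 − 2372 = 330 bp
  wrap: 3668 − 2702 + 780 = 1746 bp
Sorted largest to smallest: 1746, 888, 376, 330, 328 bp.

1746, 888, 376, 330, 328 bp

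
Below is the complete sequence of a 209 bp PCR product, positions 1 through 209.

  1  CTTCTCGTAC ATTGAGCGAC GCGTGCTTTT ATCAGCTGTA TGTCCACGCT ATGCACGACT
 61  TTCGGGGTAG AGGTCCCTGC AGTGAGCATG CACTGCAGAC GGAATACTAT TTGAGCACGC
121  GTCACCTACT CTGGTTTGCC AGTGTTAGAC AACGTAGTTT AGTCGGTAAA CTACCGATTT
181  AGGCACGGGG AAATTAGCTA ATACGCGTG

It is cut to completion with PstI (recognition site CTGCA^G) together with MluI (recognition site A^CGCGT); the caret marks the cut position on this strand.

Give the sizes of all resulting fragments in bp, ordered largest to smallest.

86, 62, 20, 19, 16, 6 bp

PstI sites (CTGCAG) start at positions 77, 93.
PstI cuts after base 5 of each site (before the last base), so after positions 81, 97.
MluI sites (ACGCGT) start at positions 19, 117, 203.
MluI cuts after the first base of each site, so after positions 19, 117, 203.
Combined cut positions: 19, 81, 97, 117, 203.
Linear molecule, 5 cuts → 6 fragments:
  1–19 → 19 bp
  20–81 → 62 bp
  82–97 → 16 bp
  98–117 → 20 bp
  118–203 → 86 bp
  204–209 → 6 bp
Sorted largest to smallest: 86, 62, 20, 19, 16, 6 bp.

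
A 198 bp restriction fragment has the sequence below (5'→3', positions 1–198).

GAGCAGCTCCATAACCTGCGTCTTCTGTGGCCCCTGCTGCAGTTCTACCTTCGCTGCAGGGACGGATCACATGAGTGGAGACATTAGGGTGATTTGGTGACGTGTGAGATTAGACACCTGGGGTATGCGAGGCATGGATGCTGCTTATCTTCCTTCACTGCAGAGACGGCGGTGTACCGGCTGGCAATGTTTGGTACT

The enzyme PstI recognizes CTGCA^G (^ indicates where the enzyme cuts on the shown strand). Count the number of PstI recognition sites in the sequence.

CTGCAG occurs starting at positions 37, 54, 158.
PstI cuts at 3 sites.

3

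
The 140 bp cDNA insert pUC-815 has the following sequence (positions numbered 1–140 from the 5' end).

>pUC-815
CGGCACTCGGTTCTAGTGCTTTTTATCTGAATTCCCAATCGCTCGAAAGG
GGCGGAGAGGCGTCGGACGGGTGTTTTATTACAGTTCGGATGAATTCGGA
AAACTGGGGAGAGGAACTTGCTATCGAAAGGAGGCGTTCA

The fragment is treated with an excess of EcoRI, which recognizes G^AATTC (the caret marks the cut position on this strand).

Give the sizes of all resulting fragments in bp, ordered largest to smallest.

63, 48, 29 bp

EcoRI sites (GAATTC) start at positions 29, 92.
EcoRI cuts after the first base of each site, so after positions 29, 92.
Linear molecule, 2 cuts → 3 fragments:
  1–29 → 29 bp
  30–92 → 63 bp
  93–140 → 48 bp
Sorted largest to smallest: 63, 48, 29 bp.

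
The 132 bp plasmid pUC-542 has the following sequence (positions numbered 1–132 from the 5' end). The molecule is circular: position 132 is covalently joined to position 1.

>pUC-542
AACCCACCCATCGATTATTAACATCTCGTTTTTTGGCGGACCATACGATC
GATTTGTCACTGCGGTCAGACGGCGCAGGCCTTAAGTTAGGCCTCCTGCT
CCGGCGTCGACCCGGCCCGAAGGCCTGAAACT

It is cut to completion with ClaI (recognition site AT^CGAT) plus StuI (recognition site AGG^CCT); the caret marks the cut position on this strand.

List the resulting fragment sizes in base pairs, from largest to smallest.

38, 32, 30, 20, 12 bp

ClaI sites (ATCGAT) start at positions 10, 48.
ClaI cuts after base 2 of each site, so after positions 11, 49.
StuI sites (AGGCCT) start at positions 77, 89, 121.
StuI cuts after base 3 of each site, so after positions 79, 91, 123.
Combined cut positions: 11, 49, 79, 91, 123.
Circular molecule, 5 cuts → 5 fragments:
  12–49 → 38 bp
  50–79 → 30 bp
  80–91 → 12 bp
  92–123 → 32 bp
  124–132 then 1–11 → 9 + 11 = 20 bp
Sorted largest to smallest: 38, 32, 30, 20, 12 bp.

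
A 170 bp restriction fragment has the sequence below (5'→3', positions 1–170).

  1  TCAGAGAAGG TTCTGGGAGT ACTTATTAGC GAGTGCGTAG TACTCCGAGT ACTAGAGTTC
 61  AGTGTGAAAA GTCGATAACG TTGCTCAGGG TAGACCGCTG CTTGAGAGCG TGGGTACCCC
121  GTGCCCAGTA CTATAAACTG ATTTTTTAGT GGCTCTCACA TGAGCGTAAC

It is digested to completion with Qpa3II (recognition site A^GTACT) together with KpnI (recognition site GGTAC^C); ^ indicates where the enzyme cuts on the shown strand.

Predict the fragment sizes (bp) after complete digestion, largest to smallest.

Qpa3II sites (AGTACT) start at positions 18, 39, 48, 127.
Qpa3II cuts after the first base of each site, so after positions 18, 39, 48, 127.
The KpnI site (GGTACC) starts at position 113.
KpnI cuts after base 5 of each site (before the last base), so after position 117.
Combined cut positions: 18, 39, 48, 117, 127.
Linear molecule, 5 cuts → 6 fragments:
  1–18 → 18 bp
  19–39 → 21 bp
  40–48 → 9 bp
  49–117 → 69 bp
  118–127 → 10 bp
  128–170 → 43 bp
Sorted largest to smallest: 69, 43, 21, 18, 10, 9 bp.

69, 43, 21, 18, 10, 9 bp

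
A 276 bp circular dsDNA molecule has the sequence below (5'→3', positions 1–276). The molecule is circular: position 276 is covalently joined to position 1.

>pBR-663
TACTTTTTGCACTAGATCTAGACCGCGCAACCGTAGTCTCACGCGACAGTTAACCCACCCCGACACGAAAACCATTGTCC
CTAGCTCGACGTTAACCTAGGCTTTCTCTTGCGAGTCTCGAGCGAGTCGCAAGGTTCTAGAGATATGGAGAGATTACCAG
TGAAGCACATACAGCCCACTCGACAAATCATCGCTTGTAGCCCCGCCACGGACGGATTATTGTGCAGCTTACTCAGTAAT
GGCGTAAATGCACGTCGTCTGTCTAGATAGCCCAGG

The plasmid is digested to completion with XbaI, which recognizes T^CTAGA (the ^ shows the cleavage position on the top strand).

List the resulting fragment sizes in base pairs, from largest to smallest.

126, 119, 31 bp

XbaI sites (TCTAGA) start at positions 17, 136, 262.
XbaI cuts after the first base of each site, so after positions 17, 136, 262.
Circular molecule, 3 cuts → 3 fragments:
  18–136 → 119 bp
  137–262 → 126 bp
  263–276 then 1–17 → 14 + 17 = 31 bp
Sorted largest to smallest: 126, 119, 31 bp.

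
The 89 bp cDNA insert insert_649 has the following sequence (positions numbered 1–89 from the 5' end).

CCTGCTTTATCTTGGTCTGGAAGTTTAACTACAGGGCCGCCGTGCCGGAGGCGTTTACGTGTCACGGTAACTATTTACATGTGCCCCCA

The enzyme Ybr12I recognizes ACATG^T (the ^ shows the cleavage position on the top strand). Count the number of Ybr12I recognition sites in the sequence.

1

ACATGT occurs starting at position 77.
Ybr12I cuts at 1 site.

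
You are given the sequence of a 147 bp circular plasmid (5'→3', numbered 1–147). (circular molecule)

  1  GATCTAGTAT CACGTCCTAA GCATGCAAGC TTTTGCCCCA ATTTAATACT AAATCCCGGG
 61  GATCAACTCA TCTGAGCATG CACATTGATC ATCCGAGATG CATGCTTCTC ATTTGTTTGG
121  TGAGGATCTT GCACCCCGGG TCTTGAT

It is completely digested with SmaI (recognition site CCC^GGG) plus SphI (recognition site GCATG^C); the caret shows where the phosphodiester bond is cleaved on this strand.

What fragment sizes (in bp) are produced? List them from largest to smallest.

SmaI sites (CCCGGG) start at positions 55, 135.
SmaI cuts after base 3 of each site, so after positions 57, 137.
SphI sites (GCATGC) start at positions 21, 76, 100.
SphI cuts after base 5 of each site (before the last base), so after positions 25, 80, 104.
Combined cut positions: 25, 57, 80, 104, 137.
Circular molecule, 5 cuts → 5 fragments:
  26–57 → 32 bp
  58–80 → 23 bp
  81–104 → 24 bp
  105–137 → 33 bp
  138–147 then 1–25 → 10 + 25 = 35 bp
Sorted largest to smallest: 35, 33, 32, 24, 23 bp.

35, 33, 32, 24, 23 bp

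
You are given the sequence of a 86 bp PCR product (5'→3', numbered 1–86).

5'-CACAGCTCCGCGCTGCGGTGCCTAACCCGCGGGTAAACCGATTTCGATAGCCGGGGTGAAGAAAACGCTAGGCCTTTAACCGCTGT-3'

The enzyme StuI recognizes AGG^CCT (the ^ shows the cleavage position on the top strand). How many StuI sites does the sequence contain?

AGGCCT occurs starting at position 70.
StuI cuts at 1 site.

1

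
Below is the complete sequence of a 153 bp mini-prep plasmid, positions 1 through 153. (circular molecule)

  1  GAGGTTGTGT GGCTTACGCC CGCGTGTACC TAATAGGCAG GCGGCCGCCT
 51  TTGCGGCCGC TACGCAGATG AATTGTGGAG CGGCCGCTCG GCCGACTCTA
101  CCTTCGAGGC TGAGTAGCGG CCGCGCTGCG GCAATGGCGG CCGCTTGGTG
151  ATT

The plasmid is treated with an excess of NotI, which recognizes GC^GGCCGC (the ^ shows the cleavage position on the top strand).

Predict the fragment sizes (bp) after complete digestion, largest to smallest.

NotI sites (GCGGCCGC) start at positions 41, 53, 80, 117, 137.
NotI cuts after base 2 of each site, so after positions 42, 54, 81, 118, 138.
Circular molecule, 5 cuts → 5 fragments:
  43–54 → 12 bp
  55–81 → 27 bp
  82–118 → 37 bp
  119–138 → 20 bp
  139–153 then 1–42 → 15 + 42 = 57 bp
Sorted largest to smallest: 57, 37, 27, 20, 12 bp.

57, 37, 27, 20, 12 bp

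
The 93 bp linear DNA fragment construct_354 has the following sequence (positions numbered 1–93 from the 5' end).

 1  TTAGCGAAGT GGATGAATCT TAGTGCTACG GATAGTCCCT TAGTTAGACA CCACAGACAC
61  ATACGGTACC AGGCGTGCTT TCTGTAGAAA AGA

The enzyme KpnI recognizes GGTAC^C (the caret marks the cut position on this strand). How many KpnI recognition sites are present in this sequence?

GGTACC occurs starting at position 65.
KpnI cuts at 1 site.

1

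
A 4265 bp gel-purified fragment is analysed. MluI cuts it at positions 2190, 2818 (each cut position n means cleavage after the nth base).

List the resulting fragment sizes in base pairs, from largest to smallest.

Linear molecule, 2 cuts → 3 fragments:
  2190 − 0 = 2190 bp
  2818 − 2190 = 628 bp
  4265 − 2818 = 1447 bp
Sorted largest to smallest: 2190, 1447, 628 bp.

2190, 1447, 628 bp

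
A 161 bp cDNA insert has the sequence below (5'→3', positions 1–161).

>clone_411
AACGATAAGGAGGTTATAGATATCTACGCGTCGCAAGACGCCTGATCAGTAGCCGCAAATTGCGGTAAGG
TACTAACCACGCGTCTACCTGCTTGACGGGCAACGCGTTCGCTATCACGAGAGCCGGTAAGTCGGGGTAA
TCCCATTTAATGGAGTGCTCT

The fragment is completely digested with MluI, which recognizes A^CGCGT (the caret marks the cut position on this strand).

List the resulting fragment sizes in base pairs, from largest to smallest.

58, 53, 26, 24 bp

MluI sites (ACGCGT) start at positions 26, 79, 103.
MluI cuts after the first base of each site, so after positions 26, 79, 103.
Linear molecule, 3 cuts → 4 fragments:
  1–26 → 26 bp
  27–79 → 53 bp
  80–103 → 24 bp
  104–161 → 58 bp
Sorted largest to smallest: 58, 53, 26, 24 bp.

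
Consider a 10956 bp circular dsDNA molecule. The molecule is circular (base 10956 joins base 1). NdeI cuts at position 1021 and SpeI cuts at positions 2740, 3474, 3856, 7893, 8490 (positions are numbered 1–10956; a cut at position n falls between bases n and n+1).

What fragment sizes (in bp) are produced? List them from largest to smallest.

Combined cut positions (sorted): 1021, 2740, 3474, 3856, 7893, 8490.
Circular molecule, 6 cuts → 6 fragments:
  2740 − 1021 = 1719 bp
  3474 − 2740 = 734 bp
  3856 − 3474 = 382 bp
  7893 − 3856 = 4037 bp
  8490 − 7893 = 597 bp
  wrap: 10956 − 8490 + 1021 = 3487 bp
Sorted largest to smallest: 4037, 3487, 1719, 734, 597, 382 bp.

4037, 3487, 1719, 734, 597, 382 bp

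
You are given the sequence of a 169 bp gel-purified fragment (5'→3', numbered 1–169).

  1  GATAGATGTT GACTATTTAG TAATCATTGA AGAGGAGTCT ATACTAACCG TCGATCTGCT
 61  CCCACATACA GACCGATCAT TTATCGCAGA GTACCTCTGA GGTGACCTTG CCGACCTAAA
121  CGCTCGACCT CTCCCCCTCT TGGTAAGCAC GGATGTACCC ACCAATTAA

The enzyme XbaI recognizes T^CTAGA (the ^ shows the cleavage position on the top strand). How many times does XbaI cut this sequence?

0

No occurrence of TCTAGA is present in the sequence.
XbaI does not cut: 0 sites.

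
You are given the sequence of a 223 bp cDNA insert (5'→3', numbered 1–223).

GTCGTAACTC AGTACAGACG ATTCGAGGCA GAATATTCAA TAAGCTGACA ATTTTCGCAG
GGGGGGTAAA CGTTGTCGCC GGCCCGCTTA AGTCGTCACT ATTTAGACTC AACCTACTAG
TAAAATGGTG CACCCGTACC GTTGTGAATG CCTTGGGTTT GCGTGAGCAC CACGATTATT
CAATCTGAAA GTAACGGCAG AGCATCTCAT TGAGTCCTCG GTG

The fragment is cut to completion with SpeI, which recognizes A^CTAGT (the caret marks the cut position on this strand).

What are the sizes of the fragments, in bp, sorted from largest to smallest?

The SpeI site (ACTAGT) starts at position 116.
SpeI cuts after the first base of each site, so after position 116.
Linear molecule, 1 cut → 2 fragments:
  1–116 → 116 bp
  117–223 → 107 bp
Sorted largest to smallest: 116, 107 bp.

116, 107 bp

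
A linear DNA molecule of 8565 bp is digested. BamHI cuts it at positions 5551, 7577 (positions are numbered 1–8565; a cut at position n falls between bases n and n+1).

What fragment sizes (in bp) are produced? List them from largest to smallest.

5551, 2026, 988 bp

Linear molecule, 2 cuts → 3 fragments:
  5551 − 0 = 5551 bp
  7577 − 5551 = 2026 bp
  8565 − 7577 = 988 bp
Sorted largest to smallest: 5551, 2026, 988 bp.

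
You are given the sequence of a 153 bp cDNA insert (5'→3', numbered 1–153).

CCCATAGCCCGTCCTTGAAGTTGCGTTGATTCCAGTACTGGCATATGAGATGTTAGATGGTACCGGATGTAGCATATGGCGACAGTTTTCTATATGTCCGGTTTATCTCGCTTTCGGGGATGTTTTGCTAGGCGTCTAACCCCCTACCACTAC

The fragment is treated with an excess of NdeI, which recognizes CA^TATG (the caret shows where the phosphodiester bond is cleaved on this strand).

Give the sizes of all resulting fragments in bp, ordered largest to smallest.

NdeI sites (CATATG) start at positions 42, 73.
NdeI cuts after base 2 of each site, so after positions 43, 74.
Linear molecule, 2 cuts → 3 fragments:
  1–43 → 43 bp
  44–74 → 31 bp
  75–153 → 79 bp
Sorted largest to smallest: 79, 43, 31 bp.

79, 43, 31 bp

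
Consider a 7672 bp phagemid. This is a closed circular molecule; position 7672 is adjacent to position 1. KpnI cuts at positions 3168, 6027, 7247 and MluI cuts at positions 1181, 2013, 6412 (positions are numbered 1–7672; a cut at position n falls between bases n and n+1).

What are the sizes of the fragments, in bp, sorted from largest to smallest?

Combined cut positions (sorted): 1181, 2013, 3168, 6027, 6412, 7247.
Circular molecule, 6 cuts → 6 fragments:
  2013 − 1181 = 832 bp
  3168 − 2013 = 1155 bp
  6027 − 3168 = 2859 bp
  6412 − 6027 = 385 bp
  7247 − 6412 = 835 bp
  wrap: 7672 − 7247 + 1181 = 1606 bp
Sorted largest to smallest: 2859, 1606, 1155, 835, 832, 385 bp.

2859, 1606, 1155, 835, 832, 385 bp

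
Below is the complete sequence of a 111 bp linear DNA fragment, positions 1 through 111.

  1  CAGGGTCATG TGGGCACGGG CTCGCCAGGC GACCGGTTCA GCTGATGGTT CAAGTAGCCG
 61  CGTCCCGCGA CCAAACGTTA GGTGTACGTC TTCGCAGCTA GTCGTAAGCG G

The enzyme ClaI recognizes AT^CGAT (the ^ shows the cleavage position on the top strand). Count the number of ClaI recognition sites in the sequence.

0

No occurrence of ATCGAT is present in the sequence.
ClaI does not cut: 0 sites.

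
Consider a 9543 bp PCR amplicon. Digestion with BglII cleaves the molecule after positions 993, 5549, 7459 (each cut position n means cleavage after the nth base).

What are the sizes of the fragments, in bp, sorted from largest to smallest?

Linear molecule, 3 cuts → 4 fragments:
  993 − 0 = 993 bp
  5549 − 993 = 4556 bp
  7459 − 5549 = 1910 bp
  9543 − 7459 = 2084 bp
Sorted largest to smallest: 4556, 2084, 1910, 993 bp.

4556, 2084, 1910, 993 bp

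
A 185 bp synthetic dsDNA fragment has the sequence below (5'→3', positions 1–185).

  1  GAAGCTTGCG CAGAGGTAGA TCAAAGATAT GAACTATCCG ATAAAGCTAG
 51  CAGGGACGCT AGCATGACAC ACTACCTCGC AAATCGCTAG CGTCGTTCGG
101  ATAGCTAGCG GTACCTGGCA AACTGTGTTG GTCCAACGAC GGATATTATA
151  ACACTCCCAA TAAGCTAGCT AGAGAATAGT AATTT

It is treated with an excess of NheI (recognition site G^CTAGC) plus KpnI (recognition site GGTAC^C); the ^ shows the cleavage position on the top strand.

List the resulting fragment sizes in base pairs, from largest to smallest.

50, 46, 28, 21, 18, 12, 10 bp

NheI sites (GCTAGC) start at positions 46, 58, 86, 104, 164.
NheI cuts after the first base of each site, so after positions 46, 58, 86, 104, 164.
The KpnI site (GGTACC) starts at position 110.
KpnI cuts after base 5 of each site (before the last base), so after position 114.
Combined cut positions: 46, 58, 86, 104, 114, 164.
Linear molecule, 6 cuts → 7 fragments:
  1–46 → 46 bp
  47–58 → 12 bp
  59–86 → 28 bp
  87–104 → 18 bp
  105–114 → 10 bp
  115–164 → 50 bp
  165–185 → 21 bp
Sorted largest to smallest: 50, 46, 28, 21, 18, 12, 10 bp.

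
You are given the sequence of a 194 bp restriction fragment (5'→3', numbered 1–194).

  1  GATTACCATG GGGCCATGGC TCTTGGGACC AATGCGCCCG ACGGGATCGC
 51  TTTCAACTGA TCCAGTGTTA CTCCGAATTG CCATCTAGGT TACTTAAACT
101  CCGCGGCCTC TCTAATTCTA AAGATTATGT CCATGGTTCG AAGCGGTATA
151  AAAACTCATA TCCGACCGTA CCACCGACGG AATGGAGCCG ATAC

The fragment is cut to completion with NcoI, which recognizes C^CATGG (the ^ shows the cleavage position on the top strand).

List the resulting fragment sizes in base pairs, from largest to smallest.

117, 63, 8, 6 bp

NcoI sites (CCATGG) start at positions 6, 14, 131.
NcoI cuts after the first base of each site, so after positions 6, 14, 131.
Linear molecule, 3 cuts → 4 fragments:
  1–6 → 6 bp
  7–14 → 8 bp
  15–131 → 117 bp
  132–194 → 63 bp
Sorted largest to smallest: 117, 63, 8, 6 bp.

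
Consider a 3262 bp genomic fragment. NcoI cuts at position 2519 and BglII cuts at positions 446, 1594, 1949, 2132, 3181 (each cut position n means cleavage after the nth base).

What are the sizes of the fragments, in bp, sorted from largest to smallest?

1148, 662, 446, 387, 355, 183, 81 bp

Combined cut positions (sorted): 446, 1594, 1949, 2132, 2519, 3181.
Linear molecule, 6 cuts → 7 fragments:
  446 − 0 = 446 bp
  1594 − 446 = 1148 bp
  1949 − 1594 = 355 bp
  2132 − 1949 = 183 bp
  2519 − 2132 = 387 bp
  3181 − 2519 = 662 bp
  3262 − 3181 = 81 bp
Sorted largest to smallest: 1148, 662, 446, 387, 355, 183, 81 bp.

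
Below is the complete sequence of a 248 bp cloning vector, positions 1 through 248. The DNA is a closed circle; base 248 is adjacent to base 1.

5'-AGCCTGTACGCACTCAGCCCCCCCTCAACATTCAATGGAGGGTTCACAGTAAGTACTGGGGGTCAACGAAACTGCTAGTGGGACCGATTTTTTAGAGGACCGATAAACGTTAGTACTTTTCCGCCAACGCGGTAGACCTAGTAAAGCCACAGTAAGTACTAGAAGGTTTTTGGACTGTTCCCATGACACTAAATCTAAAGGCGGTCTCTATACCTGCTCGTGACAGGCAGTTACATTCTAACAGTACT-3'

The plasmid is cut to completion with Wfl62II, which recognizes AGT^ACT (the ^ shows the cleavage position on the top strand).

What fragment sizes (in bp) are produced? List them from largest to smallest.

Wfl62II sites (AGTACT) start at positions 52, 112, 155, 243.
Wfl62II cuts after base 3 of each site, so after positions 54, 114, 157, 245.
Circular molecule, 4 cuts → 4 fragments:
  55–114 → 60 bp
  115–157 → 43 bp
  158–245 → 88 bp
  246–248 then 1–54 → 3 + 54 = 57 bp
Sorted largest to smallest: 88, 60, 57, 43 bp.

88, 60, 57, 43 bp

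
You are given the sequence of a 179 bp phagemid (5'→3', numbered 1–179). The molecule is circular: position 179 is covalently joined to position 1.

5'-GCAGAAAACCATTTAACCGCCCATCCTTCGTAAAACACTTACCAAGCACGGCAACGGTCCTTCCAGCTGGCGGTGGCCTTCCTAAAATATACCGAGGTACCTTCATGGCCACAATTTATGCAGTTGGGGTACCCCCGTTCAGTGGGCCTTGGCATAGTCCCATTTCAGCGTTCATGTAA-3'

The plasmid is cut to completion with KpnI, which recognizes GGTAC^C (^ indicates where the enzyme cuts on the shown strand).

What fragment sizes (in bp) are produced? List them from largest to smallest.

147, 32 bp

KpnI sites (GGTACC) start at positions 96, 128.
KpnI cuts after base 5 of each site (before the last base), so after positions 100, 132.
Circular molecule, 2 cuts → 2 fragments:
  101–132 → 32 bp
  133–179 then 1–100 → 47 + 100 = 147 bp
Sorted largest to smallest: 147, 32 bp.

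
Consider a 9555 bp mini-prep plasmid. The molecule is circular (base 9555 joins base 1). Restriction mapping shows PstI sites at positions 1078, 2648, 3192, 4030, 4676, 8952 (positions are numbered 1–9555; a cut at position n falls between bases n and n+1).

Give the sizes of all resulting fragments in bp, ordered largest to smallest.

Circular molecule, 6 cuts → 6 fragments:
  2648 − 1078 = 1570 bp
  3192 − 2648 = 544 bp
  4030 − 3192 = 838 bp
  4676 − 4030 = 646 bp
  8952 − 4676 = 4276 bp
  wrap: 9555 − 8952 + 1078 = 1681 bp
Sorted largest to smallest: 4276, 1681, 1570, 838, 646, 544 bp.

4276, 1681, 1570, 838, 646, 544 bp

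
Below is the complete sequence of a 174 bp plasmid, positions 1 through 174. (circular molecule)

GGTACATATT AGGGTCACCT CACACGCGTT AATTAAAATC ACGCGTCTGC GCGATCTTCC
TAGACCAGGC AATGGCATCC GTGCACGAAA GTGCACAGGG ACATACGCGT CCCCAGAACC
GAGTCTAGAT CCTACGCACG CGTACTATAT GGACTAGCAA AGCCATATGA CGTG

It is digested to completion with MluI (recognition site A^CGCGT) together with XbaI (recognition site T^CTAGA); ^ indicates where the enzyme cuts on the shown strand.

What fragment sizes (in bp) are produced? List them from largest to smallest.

MluI sites (ACGCGT) start at positions 24, 41, 105, 138.
MluI cuts after the first base of each site, so after positions 24, 41, 105, 138.
The XbaI site (TCTAGA) starts at position 124.
XbaI cuts after the first base of each site, so after position 124.
Combined cut positions: 24, 41, 105, 124, 138.
Circular molecule, 5 cuts → 5 fragments:
  25–41 → 17 bp
  42–105 → 64 bp
  106–124 → 19 bp
  125–138 → 14 bp
  139–174 then 1–24 → 36 + 24 = 60 bp
Sorted largest to smallest: 64, 60, 19, 17, 14 bp.

64, 60, 19, 17, 14 bp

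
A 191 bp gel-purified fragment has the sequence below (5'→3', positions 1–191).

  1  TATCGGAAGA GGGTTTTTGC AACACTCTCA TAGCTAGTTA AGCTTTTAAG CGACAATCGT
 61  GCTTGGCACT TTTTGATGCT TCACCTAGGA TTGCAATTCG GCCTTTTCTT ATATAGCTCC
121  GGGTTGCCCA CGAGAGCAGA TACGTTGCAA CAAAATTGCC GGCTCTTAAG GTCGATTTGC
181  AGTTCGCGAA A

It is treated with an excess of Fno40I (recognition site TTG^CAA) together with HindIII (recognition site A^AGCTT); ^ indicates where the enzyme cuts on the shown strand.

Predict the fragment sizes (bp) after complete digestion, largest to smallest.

Fno40I sites (TTGCAA) start at positions 17, 91, 145.
Fno40I cuts after base 3 of each site, so after positions 19, 93, 147.
The HindIII site (AAGCTT) starts at position 40.
HindIII cuts after the first base of each site, so after position 40.
Combined cut positions: 19, 40, 93, 147.
Linear molecule, 4 cuts → 5 fragments:
  1–19 → 19 bp
  20–40 → 21 bp
  41–93 → 53 bp
  94–147 → 54 bp
  148–191 → 44 bp
Sorted largest to smallest: 54, 53, 44, 21, 19 bp.

54, 53, 44, 21, 19 bp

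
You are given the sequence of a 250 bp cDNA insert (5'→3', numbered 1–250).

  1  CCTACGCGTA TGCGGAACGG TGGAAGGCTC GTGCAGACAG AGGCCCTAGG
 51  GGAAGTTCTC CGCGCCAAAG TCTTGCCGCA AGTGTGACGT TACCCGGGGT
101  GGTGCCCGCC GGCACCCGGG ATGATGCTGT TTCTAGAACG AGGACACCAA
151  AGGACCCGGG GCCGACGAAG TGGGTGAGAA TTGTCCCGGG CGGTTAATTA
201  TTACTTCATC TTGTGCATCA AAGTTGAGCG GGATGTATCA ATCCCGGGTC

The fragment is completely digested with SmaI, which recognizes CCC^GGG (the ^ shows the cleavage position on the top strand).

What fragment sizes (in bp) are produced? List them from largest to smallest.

SmaI sites (CCCGGG) start at positions 93, 115, 155, 185, 243.
SmaI cuts after base 3 of each site, so after positions 95, 117, 157, 187, 245.
Linear molecule, 5 cuts → 6 fragments:
  1–95 → 95 bp
  96–117 → 22 bp
  118–157 → 40 bp
  158–187 → 30 bp
  188–245 → 58 bp
  246–250 → 5 bp
Sorted largest to smallest: 95, 58, 40, 30, 22, 5 bp.

95, 58, 40, 30, 22, 5 bp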